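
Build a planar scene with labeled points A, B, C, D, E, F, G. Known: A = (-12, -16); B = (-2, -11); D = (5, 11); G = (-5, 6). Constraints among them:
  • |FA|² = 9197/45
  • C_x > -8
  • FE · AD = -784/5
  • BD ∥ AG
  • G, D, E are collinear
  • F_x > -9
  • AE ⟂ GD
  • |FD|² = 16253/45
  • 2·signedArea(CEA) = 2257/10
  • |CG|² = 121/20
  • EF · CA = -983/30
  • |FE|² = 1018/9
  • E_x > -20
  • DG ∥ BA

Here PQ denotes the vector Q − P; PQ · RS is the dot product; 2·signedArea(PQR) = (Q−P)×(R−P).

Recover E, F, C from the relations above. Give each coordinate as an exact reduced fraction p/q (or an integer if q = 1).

C = (-36/5, 49/10)
E = (-97/5, -6/5)
F = (-44/5, -31/15)

1. E_x = -97/5  [G, D, E are collinear ∩ AE ⟂ GD]
2. E_y = -6/5  [G, D, E are collinear ∩ AE ⟂ GD]
   → E = (-97/5, -6/5)
3. F_x = -44/5  [line -17·x + -27·y + -1027/5 = 0 ∩ |FE|² = 1018/9]
4. F_y = -31/15  [line -17·x + -27·y + -1027/5 = 0 ∩ |FE|² = 1018/9]
   → F = (-44/5, -31/15)
5. C_x = -36/5  [2·signedArea(CEA) = 2257/10 ∩ EF · CA = -983/30]
6. C_y = 49/10  [2·signedArea(CEA) = 2257/10 ∩ EF · CA = -983/30]
   → C = (-36/5, 49/10)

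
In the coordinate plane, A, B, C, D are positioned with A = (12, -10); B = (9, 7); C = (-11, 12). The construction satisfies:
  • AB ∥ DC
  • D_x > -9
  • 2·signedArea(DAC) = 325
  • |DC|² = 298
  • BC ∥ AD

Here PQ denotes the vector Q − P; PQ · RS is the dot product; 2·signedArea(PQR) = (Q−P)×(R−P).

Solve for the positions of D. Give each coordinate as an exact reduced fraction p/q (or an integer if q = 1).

D = (-8, -5)

1. D_x = -8  [AB ∥ DC ∩ BC ∥ AD]
2. D_y = -5  [AB ∥ DC ∩ BC ∥ AD]
   → D = (-8, -5)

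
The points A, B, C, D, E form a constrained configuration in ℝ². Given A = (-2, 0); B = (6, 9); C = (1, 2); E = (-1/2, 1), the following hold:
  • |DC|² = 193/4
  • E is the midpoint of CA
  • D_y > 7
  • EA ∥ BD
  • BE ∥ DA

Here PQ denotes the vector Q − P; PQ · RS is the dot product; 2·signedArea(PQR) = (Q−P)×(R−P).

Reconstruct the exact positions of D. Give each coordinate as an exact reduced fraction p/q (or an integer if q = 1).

D = (9/2, 8)

1. D_x = 9/2  [BE ∥ DA ∩ EA ∥ BD]
2. D_y = 8  [BE ∥ DA ∩ EA ∥ BD]
   → D = (9/2, 8)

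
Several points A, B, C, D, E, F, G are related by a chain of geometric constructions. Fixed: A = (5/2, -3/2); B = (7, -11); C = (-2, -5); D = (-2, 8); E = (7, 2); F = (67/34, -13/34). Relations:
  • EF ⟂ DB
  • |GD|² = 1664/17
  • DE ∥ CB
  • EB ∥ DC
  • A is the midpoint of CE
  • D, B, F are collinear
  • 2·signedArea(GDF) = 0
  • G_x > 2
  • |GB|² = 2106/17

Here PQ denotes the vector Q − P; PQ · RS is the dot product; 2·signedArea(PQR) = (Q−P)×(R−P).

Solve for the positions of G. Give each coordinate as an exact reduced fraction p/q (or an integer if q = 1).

1. G_x = 38/17  [line 285/34·x + 135/34·y + -15 = 0 ∩ |GD|² = 1664/17]
2. G_y = -16/17  [line 285/34·x + 135/34·y + -15 = 0 ∩ |GD|² = 1664/17]
   → G = (38/17, -16/17)

G = (38/17, -16/17)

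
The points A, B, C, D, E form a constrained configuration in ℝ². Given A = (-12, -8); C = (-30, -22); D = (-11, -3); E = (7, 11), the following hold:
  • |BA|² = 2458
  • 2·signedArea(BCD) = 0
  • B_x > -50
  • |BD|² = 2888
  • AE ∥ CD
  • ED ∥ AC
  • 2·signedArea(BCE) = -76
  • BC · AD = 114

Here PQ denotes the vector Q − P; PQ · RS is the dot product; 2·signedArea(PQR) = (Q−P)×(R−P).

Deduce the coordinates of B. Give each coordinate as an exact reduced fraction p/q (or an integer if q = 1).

1. B_x = -49  [2·signedArea(BCD) = 0 ∩ 2·signedArea(BCE) = -76]
2. B_y = -41  [2·signedArea(BCD) = 0 ∩ 2·signedArea(BCE) = -76]
   → B = (-49, -41)

B = (-49, -41)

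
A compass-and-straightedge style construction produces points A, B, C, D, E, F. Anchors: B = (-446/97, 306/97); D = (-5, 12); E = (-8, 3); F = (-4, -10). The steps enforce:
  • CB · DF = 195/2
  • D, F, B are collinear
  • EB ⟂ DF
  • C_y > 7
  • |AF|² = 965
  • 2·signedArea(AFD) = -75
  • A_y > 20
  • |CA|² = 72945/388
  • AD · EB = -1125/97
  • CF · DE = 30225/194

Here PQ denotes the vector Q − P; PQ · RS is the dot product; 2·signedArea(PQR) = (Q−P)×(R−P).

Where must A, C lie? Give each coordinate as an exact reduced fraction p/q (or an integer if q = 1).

A = (-2, 21)
C = (-931/194, 735/97)

1. A_x = -2  [line -330/97·x + -15/97·y + -345/97 = 0 ∩ |AF|² = 965]
2. A_y = 21  [line -330/97·x + -15/97·y + -345/97 = 0 ∩ |AF|² = 965]
   → A = (-2, 21)
3. C_x = -931/194  [CF · DE = 30225/194 ∩ CB · DF = 195/2]
4. C_y = 735/97  [CF · DE = 30225/194 ∩ CB · DF = 195/2]
   → C = (-931/194, 735/97)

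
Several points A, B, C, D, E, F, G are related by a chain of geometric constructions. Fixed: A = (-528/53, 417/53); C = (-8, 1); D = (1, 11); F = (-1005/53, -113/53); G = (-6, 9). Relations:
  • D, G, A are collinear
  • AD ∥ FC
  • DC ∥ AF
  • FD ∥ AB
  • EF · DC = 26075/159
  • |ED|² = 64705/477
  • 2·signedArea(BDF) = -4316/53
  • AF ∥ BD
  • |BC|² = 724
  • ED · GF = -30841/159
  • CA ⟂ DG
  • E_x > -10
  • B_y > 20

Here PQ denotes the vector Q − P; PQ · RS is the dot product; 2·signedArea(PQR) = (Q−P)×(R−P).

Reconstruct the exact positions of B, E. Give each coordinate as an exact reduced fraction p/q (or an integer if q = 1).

B = (10, 21)
E = (-1480/159, 887/159)

1. B_x = 10  [AF ∥ BD ∩ FD ∥ AB]
2. B_y = 21  [AF ∥ BD ∩ FD ∥ AB]
   → B = (10, 21)
3. E_x = -1480/159  [ED · GF = -30841/159 ∩ EF · DC = 26075/159]
4. E_y = 887/159  [ED · GF = -30841/159 ∩ EF · DC = 26075/159]
   → E = (-1480/159, 887/159)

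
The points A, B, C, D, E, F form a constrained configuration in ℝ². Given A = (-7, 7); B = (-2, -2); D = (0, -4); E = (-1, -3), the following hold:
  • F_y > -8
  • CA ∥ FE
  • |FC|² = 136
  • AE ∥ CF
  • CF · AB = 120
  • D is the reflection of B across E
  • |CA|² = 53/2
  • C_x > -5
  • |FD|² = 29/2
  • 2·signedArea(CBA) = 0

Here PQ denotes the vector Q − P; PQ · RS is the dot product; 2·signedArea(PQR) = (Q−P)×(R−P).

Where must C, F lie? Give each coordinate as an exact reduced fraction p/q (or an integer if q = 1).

C = (-9/2, 5/2)
F = (3/2, -15/2)

1. C_x = -9/2  [line -9·x + -5·y + -28 = 0 ∩ |CA|² = 53/2]
2. C_y = 5/2  [line -9·x + -5·y + -28 = 0 ∩ |CA|² = 53/2]
   → C = (-9/2, 5/2)
3. F_x = 3/2  [CA ∥ FE ∩ AE ∥ CF]
4. F_y = -15/2  [CA ∥ FE ∩ AE ∥ CF]
   → F = (3/2, -15/2)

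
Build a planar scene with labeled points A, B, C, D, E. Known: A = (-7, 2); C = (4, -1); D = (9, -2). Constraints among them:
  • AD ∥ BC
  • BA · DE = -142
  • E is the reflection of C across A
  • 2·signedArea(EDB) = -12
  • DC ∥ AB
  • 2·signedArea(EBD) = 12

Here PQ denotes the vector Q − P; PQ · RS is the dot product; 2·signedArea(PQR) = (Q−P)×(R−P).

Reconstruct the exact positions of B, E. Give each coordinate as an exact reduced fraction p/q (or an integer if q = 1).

B = (-12, 3)
E = (-18, 5)

1. B_x = -12  [AD ∥ BC ∩ DC ∥ AB]
2. B_y = 3  [AD ∥ BC ∩ DC ∥ AB]
   → B = (-12, 3)
3. E_x = -18  [E is the reflection of C across A]
4. E_y = 5  [E is the reflection of C across A]
   → E = (-18, 5)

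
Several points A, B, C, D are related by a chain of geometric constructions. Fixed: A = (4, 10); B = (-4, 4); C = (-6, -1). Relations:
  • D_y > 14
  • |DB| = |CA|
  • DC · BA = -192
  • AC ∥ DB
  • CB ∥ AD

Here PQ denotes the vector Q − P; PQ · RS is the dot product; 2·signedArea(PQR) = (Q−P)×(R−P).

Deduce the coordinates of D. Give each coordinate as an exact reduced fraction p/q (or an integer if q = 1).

1. D_x = 6  [AC ∥ DB ∩ CB ∥ AD]
2. D_y = 15  [AC ∥ DB ∩ CB ∥ AD]
   → D = (6, 15)

D = (6, 15)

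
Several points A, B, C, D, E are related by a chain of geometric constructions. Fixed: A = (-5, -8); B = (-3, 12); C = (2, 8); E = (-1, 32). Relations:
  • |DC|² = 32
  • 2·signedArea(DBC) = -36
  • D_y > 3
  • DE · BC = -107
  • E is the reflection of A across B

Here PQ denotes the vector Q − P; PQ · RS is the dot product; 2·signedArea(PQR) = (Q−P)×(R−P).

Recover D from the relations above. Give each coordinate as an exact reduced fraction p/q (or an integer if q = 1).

1. D_x = -2  [DE · BC = -107 ∩ 2·signedArea(DBC) = -36]
2. D_y = 4  [DE · BC = -107 ∩ 2·signedArea(DBC) = -36]
   → D = (-2, 4)

D = (-2, 4)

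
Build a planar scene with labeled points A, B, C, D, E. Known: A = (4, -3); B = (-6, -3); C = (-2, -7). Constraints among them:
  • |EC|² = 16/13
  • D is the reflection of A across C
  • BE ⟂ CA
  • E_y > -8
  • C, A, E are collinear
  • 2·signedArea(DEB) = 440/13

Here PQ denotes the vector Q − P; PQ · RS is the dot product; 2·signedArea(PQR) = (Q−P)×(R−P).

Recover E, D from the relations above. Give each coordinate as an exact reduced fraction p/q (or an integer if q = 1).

1. E_x = -38/13  [C, A, E are collinear ∩ BE ⟂ CA]
2. E_y = -99/13  [C, A, E are collinear ∩ BE ⟂ CA]
   → E = (-38/13, -99/13)
3. D_x = -8  [D is the reflection of A across C]
4. D_y = -11  [D is the reflection of A across C]
   → D = (-8, -11)

D = (-8, -11)
E = (-38/13, -99/13)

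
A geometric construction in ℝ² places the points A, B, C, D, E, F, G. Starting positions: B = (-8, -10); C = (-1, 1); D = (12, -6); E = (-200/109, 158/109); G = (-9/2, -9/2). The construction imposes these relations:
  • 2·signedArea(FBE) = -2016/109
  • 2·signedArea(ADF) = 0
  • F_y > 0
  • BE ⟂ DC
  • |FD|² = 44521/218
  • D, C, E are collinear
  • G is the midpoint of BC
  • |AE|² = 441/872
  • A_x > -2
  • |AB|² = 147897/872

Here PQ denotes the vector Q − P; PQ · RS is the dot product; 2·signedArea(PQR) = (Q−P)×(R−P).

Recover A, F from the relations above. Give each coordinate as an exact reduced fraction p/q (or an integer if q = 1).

A = (-527/436, 485/436)
F = (-127/218, 169/218)

1. F_x = -127/218  [line -1248/109·x + 672/109·y + -1248/109 = 0 ∩ |FD|² = 44521/218]
2. F_y = 169/218  [line -1248/109·x + 672/109·y + -1248/109 = 0 ∩ |FD|² = 44521/218]
   → F = (-127/218, 169/218)
3. A_x = -527/436  [line -1477/218·x + -2743/218·y + 633/109 = 0 ∩ |AB|² = 147897/872]
4. A_y = 485/436  [line -1477/218·x + -2743/218·y + 633/109 = 0 ∩ |AB|² = 147897/872]
   → A = (-527/436, 485/436)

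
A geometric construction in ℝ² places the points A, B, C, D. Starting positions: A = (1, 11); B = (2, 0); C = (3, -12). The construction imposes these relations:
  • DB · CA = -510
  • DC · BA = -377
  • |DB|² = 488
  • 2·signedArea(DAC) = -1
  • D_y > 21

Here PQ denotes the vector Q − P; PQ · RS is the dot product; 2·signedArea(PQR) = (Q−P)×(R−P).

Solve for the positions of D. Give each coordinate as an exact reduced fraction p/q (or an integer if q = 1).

D = (0, 22)

1. D_x = 0  [2·signedArea(DAC) = -1 ∩ DB · CA = -510]
2. D_y = 22  [2·signedArea(DAC) = -1 ∩ DB · CA = -510]
   → D = (0, 22)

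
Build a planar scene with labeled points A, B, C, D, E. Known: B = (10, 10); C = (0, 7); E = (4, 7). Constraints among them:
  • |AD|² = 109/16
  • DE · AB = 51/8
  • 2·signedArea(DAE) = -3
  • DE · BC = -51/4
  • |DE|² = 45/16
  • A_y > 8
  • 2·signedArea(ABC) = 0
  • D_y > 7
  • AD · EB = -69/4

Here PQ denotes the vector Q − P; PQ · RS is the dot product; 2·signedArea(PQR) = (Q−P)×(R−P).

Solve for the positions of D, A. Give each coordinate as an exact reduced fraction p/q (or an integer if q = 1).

1. D_x = 5/2  [line 10·x + 3·y + -193/4 = 0 ∩ |DE|² = 45/16]
2. D_y = 31/4  [line 10·x + 3·y + -193/4 = 0 ∩ |DE|² = 45/16]
   → D = (5/2, 31/4)
3. A_x = 5  [DE · AB = 51/8 ∩ 2·signedArea(ABC) = 0]
4. A_y = 17/2  [DE · AB = 51/8 ∩ 2·signedArea(ABC) = 0]
   → A = (5, 17/2)

A = (5, 17/2)
D = (5/2, 31/4)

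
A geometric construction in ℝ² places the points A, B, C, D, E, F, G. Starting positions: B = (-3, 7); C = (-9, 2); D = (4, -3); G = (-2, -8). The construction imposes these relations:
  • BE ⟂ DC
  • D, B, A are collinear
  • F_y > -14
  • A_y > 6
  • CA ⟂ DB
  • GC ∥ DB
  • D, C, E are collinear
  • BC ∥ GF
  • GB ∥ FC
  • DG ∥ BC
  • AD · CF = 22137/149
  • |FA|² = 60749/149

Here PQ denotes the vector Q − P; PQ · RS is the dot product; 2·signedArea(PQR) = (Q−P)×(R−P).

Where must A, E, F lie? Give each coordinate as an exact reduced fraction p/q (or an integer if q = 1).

A = (-391/149, 963/149)
E = (-1057/194, 123/194)
F = (-8, -13)

1. A_x = -391/149  [D, B, A are collinear ∩ CA ⟂ DB]
2. A_y = 963/149  [D, B, A are collinear ∩ CA ⟂ DB]
   → A = (-391/149, 963/149)
3. E_x = -1057/194  [D, C, E are collinear ∩ BE ⟂ DC]
4. E_y = 123/194  [D, C, E are collinear ∩ BE ⟂ DC]
   → E = (-1057/194, 123/194)
5. F_x = -8  [GB ∥ FC ∩ BC ∥ GF]
6. F_y = -13  [GB ∥ FC ∩ BC ∥ GF]
   → F = (-8, -13)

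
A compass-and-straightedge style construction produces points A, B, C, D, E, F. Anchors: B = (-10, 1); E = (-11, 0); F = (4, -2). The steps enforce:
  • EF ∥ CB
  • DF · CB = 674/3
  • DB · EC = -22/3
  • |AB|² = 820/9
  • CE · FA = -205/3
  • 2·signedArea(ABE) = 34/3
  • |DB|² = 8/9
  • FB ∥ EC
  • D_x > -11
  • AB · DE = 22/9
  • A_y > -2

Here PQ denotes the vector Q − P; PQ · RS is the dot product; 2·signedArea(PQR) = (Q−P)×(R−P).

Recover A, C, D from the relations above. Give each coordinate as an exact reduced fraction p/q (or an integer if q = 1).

A = (-2/3, -1)
C = (-25, 3)
D = (-32/3, 1/3)

1. A_x = -2/3  [line 1·x + -1·y + -1/3 = 0 ∩ |AB|² = 820/9]
2. A_y = -1  [line 1·x + -1·y + -1/3 = 0 ∩ |AB|² = 820/9]
   → A = (-2/3, -1)
3. C_x = -25  [EF ∥ CB ∩ FB ∥ EC]
4. C_y = 3  [EF ∥ CB ∩ FB ∥ EC]
   → C = (-25, 3)
5. D_x = -32/3  [DB · EC = -22/3 ∩ DF · CB = 674/3]
6. D_y = 1/3  [DB · EC = -22/3 ∩ DF · CB = 674/3]
   → D = (-32/3, 1/3)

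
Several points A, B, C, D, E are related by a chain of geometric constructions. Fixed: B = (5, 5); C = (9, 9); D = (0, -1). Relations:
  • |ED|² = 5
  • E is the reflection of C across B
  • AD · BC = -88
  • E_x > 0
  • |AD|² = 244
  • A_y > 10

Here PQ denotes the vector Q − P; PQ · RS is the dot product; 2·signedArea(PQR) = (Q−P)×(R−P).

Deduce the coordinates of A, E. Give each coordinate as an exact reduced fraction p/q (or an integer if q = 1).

A = (10, 11)
E = (1, 1)

1. A_x = 10  [line -4·x + -4·y + 84 = 0 ∩ |AD|² = 244]
2. A_y = 11  [line -4·x + -4·y + 84 = 0 ∩ |AD|² = 244]
   → A = (10, 11)
3. E_x = 1  [E is the reflection of C across B]
4. E_y = 1  [E is the reflection of C across B]
   → E = (1, 1)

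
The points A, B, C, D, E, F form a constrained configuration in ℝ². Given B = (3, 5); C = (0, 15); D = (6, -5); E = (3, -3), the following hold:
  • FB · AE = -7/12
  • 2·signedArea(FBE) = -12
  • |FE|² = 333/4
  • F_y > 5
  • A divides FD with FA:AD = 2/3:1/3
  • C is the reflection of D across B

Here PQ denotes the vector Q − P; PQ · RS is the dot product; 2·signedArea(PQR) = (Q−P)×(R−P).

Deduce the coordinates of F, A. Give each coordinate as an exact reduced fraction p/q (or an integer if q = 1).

A = (9/2, -4/3)
F = (3/2, 6)

1. F_x = 3/2  [2·signedArea(FBE) = -12]
2. F_y = 6  [|FE|² = 333/4]
   → F = (3/2, 6)
3. A_x = 9/2  [A divides FD with FA:AD = 2/3:1/3]
4. A_y = -4/3  [A divides FD with FA:AD = 2/3:1/3]
   → A = (9/2, -4/3)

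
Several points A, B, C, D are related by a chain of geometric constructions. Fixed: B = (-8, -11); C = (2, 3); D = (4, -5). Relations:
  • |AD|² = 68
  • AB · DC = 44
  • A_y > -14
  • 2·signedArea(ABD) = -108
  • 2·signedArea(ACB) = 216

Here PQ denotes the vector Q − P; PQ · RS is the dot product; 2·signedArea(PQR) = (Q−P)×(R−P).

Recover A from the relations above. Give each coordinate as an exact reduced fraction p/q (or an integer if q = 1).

A = (6, -13)

1. A_x = 6  [2·signedArea(ABD) = -108 ∩ 2·signedArea(ACB) = 216]
2. A_y = -13  [2·signedArea(ABD) = -108 ∩ 2·signedArea(ACB) = 216]
   → A = (6, -13)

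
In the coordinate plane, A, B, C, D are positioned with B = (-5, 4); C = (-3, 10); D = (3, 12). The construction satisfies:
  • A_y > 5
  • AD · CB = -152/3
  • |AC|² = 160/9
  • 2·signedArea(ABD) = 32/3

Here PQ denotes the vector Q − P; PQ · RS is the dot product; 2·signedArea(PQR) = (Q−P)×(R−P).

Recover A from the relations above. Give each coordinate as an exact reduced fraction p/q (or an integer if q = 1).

1. A_x = -13/3  [AD · CB = -152/3 ∩ 2·signedArea(ABD) = 32/3]
2. A_y = 6  [AD · CB = -152/3 ∩ 2·signedArea(ABD) = 32/3]
   → A = (-13/3, 6)

A = (-13/3, 6)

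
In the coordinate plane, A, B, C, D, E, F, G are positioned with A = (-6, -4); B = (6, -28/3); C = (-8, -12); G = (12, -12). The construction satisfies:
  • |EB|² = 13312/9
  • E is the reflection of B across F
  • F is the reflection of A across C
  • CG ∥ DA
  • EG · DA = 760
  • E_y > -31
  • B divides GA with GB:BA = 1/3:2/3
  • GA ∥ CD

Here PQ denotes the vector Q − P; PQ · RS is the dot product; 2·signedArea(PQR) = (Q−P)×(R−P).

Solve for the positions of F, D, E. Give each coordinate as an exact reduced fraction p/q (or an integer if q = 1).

1. F_x = -10  [F is the reflection of A across C]
2. F_y = -20  [F is the reflection of A across C]
   → F = (-10, -20)
3. D_x = -26  [CG ∥ DA ∩ GA ∥ CD]
4. D_y = -4  [CG ∥ DA ∩ GA ∥ CD]
   → D = (-26, -4)
5. E_x = -26  [E is the reflection of B across F]
6. E_y = -92/3  [E is the reflection of B across F]
   → E = (-26, -92/3)

D = (-26, -4)
E = (-26, -92/3)
F = (-10, -20)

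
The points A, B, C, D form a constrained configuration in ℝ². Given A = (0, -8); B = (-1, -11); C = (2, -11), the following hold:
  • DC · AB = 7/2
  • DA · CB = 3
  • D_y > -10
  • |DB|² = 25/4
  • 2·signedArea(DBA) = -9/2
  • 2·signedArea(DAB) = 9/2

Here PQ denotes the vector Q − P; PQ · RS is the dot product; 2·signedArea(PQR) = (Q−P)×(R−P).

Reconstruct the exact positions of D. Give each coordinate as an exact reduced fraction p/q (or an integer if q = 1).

1. D_x = 1  [2·signedArea(DBA) = -9/2 ∩ DA · CB = 3]
2. D_y = -19/2  [2·signedArea(DBA) = -9/2 ∩ DA · CB = 3]
   → D = (1, -19/2)

D = (1, -19/2)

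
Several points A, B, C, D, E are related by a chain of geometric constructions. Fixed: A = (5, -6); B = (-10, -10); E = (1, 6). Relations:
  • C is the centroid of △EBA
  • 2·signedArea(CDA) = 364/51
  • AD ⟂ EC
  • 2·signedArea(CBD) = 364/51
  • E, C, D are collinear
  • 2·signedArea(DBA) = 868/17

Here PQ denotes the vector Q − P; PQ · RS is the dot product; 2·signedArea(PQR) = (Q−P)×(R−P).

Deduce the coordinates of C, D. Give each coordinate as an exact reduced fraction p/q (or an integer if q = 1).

C = (-4/3, -10/3)
D = (-27/17, -74/17)

1. C_x = -4/3  [C is the centroid of △EBA]
2. C_y = -10/3  [C is the centroid of △EBA]
   → C = (-4/3, -10/3)
3. D_x = -27/17  [E, C, D are collinear ∩ AD ⟂ EC]
4. D_y = -74/17  [E, C, D are collinear ∩ AD ⟂ EC]
   → D = (-27/17, -74/17)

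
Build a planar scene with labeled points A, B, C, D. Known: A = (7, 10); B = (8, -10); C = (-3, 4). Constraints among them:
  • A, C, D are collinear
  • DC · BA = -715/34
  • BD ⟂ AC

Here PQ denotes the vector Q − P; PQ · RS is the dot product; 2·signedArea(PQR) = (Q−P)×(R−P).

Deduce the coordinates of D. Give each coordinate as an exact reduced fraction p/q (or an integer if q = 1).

D = (-37/34, 175/34)

1. D_x = -37/34  [A, C, D are collinear ∩ BD ⟂ AC]
2. D_y = 175/34  [A, C, D are collinear ∩ BD ⟂ AC]
   → D = (-37/34, 175/34)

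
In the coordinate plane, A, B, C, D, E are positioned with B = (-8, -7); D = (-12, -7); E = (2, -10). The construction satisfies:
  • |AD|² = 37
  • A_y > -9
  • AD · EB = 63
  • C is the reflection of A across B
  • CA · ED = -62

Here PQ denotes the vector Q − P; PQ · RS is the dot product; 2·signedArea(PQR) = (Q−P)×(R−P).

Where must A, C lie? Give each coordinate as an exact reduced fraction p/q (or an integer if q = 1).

A = (-6, -8)
C = (-10, -6)

1. A_x = -6  [line 10·x + -3·y + 36 = 0 ∩ |AD|² = 37]
2. A_y = -8  [line 10·x + -3·y + 36 = 0 ∩ |AD|² = 37]
   → A = (-6, -8)
3. C_x = -10  [C is the reflection of A across B]
4. C_y = -6  [C is the reflection of A across B]
   → C = (-10, -6)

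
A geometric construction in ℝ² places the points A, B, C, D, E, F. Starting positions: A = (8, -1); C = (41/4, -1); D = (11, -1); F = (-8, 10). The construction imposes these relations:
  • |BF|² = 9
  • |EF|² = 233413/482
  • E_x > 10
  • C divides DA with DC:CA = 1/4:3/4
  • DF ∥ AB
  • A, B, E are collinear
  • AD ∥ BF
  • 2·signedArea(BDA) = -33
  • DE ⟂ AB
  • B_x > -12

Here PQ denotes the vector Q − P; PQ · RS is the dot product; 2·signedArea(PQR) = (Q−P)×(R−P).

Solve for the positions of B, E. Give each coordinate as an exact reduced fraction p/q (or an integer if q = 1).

B = (-11, 10)
E = (4939/482, -1109/482)

1. B_x = -11  [AD ∥ BF ∩ DF ∥ AB]
2. B_y = 10  [AD ∥ BF ∩ DF ∥ AB]
   → B = (-11, 10)
3. E_x = 4939/482  [A, B, E are collinear ∩ DE ⟂ AB]
4. E_y = -1109/482  [A, B, E are collinear ∩ DE ⟂ AB]
   → E = (4939/482, -1109/482)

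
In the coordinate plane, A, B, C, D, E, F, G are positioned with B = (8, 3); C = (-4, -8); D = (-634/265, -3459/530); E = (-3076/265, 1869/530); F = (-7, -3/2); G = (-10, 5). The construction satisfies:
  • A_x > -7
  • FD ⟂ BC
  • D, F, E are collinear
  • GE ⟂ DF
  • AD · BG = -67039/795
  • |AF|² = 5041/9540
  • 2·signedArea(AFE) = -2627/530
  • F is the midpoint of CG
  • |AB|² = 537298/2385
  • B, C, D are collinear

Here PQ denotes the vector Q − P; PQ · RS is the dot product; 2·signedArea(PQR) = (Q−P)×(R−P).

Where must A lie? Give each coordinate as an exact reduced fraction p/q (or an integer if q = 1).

1. A_x = -1713/265  [AD · BG = -67039/795 ∩ 2·signedArea(AFE) = -2627/530]
2. A_y = -802/795  [AD · BG = -67039/795 ∩ 2·signedArea(AFE) = -2627/530]
   → A = (-1713/265, -802/795)

A = (-1713/265, -802/795)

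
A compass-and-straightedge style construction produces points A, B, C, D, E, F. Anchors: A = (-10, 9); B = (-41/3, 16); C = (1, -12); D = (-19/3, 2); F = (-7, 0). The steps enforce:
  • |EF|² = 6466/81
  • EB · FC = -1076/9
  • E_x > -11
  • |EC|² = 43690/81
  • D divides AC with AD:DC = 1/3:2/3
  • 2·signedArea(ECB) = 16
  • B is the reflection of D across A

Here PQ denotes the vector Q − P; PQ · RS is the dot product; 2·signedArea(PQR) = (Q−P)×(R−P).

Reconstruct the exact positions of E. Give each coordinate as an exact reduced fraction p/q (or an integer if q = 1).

E = (-92/9, 25/3)

1. E_x = -92/9  [2·signedArea(ECB) = 16 ∩ EB · FC = -1076/9]
2. E_y = 25/3  [2·signedArea(ECB) = 16 ∩ EB · FC = -1076/9]
   → E = (-92/9, 25/3)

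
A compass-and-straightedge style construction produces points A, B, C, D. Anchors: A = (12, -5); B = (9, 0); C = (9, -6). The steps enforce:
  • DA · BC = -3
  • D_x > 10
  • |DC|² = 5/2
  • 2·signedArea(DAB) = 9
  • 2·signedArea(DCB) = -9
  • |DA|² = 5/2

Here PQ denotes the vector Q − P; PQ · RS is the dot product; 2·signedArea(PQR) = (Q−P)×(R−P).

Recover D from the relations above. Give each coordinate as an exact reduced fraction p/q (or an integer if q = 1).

D = (21/2, -11/2)

1. D_x = 21/2  [2·signedArea(DCB) = -9 ∩ DA · BC = -3]
2. D_y = -11/2  [2·signedArea(DCB) = -9 ∩ DA · BC = -3]
   → D = (21/2, -11/2)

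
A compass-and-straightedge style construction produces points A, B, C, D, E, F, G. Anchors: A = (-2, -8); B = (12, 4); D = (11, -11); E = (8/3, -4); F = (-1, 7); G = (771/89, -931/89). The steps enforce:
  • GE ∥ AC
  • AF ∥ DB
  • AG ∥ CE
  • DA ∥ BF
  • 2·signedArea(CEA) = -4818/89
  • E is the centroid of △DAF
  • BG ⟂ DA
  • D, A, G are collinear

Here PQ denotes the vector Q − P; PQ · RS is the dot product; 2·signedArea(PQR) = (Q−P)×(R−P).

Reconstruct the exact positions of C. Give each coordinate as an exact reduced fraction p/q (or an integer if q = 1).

C = (-2135/267, -137/89)

1. C_x = -2135/267  [AG ∥ CE ∩ GE ∥ AC]
2. C_y = -137/89  [AG ∥ CE ∩ GE ∥ AC]
   → C = (-2135/267, -137/89)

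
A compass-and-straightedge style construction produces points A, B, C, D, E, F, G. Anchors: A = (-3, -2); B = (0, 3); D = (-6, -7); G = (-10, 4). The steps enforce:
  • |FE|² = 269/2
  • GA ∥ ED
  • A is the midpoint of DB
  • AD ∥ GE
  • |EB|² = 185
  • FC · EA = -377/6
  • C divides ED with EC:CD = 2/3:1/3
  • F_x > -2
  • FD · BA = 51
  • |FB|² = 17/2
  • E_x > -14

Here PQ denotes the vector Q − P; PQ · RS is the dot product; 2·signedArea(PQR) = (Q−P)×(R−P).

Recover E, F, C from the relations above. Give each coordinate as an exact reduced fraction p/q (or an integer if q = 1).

1. E_x = -13  [GA ∥ ED ∩ AD ∥ GE]
2. E_y = -1  [GA ∥ ED ∩ AD ∥ GE]
   → E = (-13, -1)
3. F_x = -3/2  [line 3·x + 5·y + 2 = 0 ∩ |FE|² = 269/2]
4. F_y = 1/2  [line 3·x + 5·y + 2 = 0 ∩ |FE|² = 269/2]
   → F = (-3/2, 1/2)
5. C_x = -25/3  [FC · EA = -377/6 ∩ C divides ED with EC:CD = 2/3:1/3]
6. C_y = -5  [FC · EA = -377/6 ∩ C divides ED with EC:CD = 2/3:1/3]
   → C = (-25/3, -5)

C = (-25/3, -5)
E = (-13, -1)
F = (-3/2, 1/2)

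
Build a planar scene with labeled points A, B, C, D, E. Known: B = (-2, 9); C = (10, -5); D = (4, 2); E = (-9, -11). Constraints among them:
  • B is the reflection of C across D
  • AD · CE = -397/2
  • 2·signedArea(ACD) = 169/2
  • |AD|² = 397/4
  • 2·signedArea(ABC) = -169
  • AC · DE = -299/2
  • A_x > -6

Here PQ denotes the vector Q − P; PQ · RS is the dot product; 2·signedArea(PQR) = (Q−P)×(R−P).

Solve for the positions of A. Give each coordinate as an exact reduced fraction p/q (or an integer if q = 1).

1. A_x = -11/2  [AC · DE = -299/2 ∩ AD · CE = -397/2]
2. A_y = -1  [AC · DE = -299/2 ∩ AD · CE = -397/2]
   → A = (-11/2, -1)

A = (-11/2, -1)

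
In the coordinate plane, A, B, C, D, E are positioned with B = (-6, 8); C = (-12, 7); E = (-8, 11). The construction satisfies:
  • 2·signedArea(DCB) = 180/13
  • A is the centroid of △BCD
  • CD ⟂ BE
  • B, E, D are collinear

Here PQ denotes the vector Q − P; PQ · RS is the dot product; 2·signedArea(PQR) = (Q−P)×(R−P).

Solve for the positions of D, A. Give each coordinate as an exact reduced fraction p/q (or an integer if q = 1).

1. D_x = -96/13  [B, E, D are collinear ∩ CD ⟂ BE]
2. D_y = 131/13  [B, E, D are collinear ∩ CD ⟂ BE]
   → D = (-96/13, 131/13)
3. A_x = -110/13  [A is the centroid of △BCD]
4. A_y = 326/39  [A is the centroid of △BCD]
   → A = (-110/13, 326/39)

A = (-110/13, 326/39)
D = (-96/13, 131/13)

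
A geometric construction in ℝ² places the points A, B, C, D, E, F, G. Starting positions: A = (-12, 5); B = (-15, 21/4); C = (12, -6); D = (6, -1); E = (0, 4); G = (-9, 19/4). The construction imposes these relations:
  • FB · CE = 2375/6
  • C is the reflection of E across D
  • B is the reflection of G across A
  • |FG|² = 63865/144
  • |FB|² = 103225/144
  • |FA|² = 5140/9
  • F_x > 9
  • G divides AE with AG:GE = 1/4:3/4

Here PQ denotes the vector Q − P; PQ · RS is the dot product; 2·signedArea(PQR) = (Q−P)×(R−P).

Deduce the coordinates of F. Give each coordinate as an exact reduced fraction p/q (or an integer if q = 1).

F = (10, -13/3)

1. F_x = 10  [line 12·x + -10·y + -490/3 = 0 ∩ |FB|² = 103225/144]
2. F_y = -13/3  [line 12·x + -10·y + -490/3 = 0 ∩ |FB|² = 103225/144]
   → F = (10, -13/3)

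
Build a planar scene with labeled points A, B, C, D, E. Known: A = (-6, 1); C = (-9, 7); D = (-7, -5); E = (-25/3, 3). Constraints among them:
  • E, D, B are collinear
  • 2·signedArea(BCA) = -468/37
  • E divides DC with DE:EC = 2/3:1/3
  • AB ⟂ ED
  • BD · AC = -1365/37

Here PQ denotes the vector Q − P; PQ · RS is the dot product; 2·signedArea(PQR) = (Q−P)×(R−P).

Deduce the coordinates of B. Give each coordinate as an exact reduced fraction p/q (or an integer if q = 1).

B = (-294/37, 25/37)

1. B_x = -294/37  [E, D, B are collinear ∩ AB ⟂ ED]
2. B_y = 25/37  [E, D, B are collinear ∩ AB ⟂ ED]
   → B = (-294/37, 25/37)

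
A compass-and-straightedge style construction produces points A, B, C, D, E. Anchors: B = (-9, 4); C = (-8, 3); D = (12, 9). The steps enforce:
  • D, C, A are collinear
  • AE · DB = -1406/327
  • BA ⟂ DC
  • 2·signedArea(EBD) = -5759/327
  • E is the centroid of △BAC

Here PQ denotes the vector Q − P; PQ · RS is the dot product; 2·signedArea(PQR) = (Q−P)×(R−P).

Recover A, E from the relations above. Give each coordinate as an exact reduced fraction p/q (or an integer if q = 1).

A = (-942/109, 306/109)
E = (-2795/327, 1069/327)

1. A_x = -942/109  [D, C, A are collinear ∩ BA ⟂ DC]
2. A_y = 306/109  [D, C, A are collinear ∩ BA ⟂ DC]
   → A = (-942/109, 306/109)
3. E_x = -2795/327  [E is the centroid of △BAC]
4. E_y = 1069/327  [E is the centroid of △BAC]
   → E = (-2795/327, 1069/327)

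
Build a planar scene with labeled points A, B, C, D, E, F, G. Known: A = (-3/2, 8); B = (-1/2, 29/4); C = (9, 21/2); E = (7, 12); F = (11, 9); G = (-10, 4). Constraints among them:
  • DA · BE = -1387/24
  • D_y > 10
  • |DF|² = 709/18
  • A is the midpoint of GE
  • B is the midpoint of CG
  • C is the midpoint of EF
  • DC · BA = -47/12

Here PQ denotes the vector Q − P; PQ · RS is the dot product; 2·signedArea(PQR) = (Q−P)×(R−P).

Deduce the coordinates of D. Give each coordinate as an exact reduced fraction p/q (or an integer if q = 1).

1. D_x = 29/6  [DA · BE = -1387/24 ∩ DC · BA = -47/12]
2. D_y = 61/6  [DA · BE = -1387/24 ∩ DC · BA = -47/12]
   → D = (29/6, 61/6)

D = (29/6, 61/6)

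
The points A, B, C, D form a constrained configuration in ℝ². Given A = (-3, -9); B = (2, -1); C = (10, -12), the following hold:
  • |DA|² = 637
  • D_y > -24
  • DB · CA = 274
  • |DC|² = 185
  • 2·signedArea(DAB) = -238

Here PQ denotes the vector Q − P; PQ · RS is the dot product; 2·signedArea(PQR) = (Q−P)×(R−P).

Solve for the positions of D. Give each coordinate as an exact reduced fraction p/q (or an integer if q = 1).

1. D_x = 18  [2·signedArea(DAB) = -238 ∩ DB · CA = 274]
2. D_y = -23  [2·signedArea(DAB) = -238 ∩ DB · CA = 274]
   → D = (18, -23)

D = (18, -23)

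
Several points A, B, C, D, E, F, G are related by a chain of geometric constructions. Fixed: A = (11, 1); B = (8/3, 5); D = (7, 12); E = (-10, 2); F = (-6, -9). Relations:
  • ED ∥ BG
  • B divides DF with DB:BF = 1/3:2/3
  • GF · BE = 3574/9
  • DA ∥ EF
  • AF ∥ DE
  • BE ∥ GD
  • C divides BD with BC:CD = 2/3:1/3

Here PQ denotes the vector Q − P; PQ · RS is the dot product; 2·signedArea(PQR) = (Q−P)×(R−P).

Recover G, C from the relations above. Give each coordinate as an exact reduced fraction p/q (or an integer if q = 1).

1. G_x = 59/3  [BE ∥ GD ∩ ED ∥ BG]
2. G_y = 15  [BE ∥ GD ∩ ED ∥ BG]
   → G = (59/3, 15)
3. C_x = 50/9  [C divides BD with BC:CD = 2/3:1/3]
4. C_y = 29/3  [C divides BD with BC:CD = 2/3:1/3]
   → C = (50/9, 29/3)

C = (50/9, 29/3)
G = (59/3, 15)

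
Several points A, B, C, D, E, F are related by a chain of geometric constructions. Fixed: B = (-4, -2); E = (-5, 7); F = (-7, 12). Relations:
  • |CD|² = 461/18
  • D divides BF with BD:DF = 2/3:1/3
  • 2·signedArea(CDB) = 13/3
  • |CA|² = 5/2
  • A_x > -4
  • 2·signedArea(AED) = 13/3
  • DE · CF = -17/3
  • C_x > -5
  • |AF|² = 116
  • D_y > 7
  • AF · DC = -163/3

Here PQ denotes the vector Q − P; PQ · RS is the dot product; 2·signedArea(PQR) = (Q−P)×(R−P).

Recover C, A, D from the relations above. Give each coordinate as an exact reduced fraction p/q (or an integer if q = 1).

A = (-3, 2)
C = (-9/2, 5/2)
D = (-6, 22/3)

1. D_x = -6  [D divides BF with BD:DF = 2/3:1/3]
2. D_y = 22/3  [D divides BF with BD:DF = 2/3:1/3]
   → D = (-6, 22/3)
3. C_x = -9/2  [2·signedArea(CDB) = 13/3 ∩ DE · CF = -17/3]
4. C_y = 5/2  [2·signedArea(CDB) = 13/3 ∩ DE · CF = -17/3]
   → C = (-9/2, 5/2)
5. A_x = -3  [2·signedArea(AED) = 13/3 ∩ AF · DC = -163/3]
6. A_y = 2  [2·signedArea(AED) = 13/3 ∩ AF · DC = -163/3]
   → A = (-3, 2)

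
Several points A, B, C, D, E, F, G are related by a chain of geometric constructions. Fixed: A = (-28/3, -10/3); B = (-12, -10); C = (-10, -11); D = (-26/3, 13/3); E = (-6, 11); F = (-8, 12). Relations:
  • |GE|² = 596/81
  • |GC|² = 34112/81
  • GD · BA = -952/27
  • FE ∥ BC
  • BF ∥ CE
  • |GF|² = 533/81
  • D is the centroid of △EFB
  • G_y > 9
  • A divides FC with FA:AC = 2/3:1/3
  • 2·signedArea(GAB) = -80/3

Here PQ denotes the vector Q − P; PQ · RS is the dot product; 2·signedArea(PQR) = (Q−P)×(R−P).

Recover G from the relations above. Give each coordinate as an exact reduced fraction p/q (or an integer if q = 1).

G = (-74/9, 85/9)

1. G_x = -74/9  [2·signedArea(GAB) = -80/3 ∩ GD · BA = -952/27]
2. G_y = 85/9  [2·signedArea(GAB) = -80/3 ∩ GD · BA = -952/27]
   → G = (-74/9, 85/9)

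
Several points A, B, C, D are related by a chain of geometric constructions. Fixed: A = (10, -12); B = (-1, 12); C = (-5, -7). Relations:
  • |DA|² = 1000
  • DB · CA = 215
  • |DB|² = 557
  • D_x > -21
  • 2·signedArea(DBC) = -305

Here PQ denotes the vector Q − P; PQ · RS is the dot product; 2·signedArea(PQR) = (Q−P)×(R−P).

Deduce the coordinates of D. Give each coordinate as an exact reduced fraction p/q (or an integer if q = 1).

D = (-20, -2)

1. D_x = -20  [DB · CA = 215 ∩ 2·signedArea(DBC) = -305]
2. D_y = -2  [DB · CA = 215 ∩ 2·signedArea(DBC) = -305]
   → D = (-20, -2)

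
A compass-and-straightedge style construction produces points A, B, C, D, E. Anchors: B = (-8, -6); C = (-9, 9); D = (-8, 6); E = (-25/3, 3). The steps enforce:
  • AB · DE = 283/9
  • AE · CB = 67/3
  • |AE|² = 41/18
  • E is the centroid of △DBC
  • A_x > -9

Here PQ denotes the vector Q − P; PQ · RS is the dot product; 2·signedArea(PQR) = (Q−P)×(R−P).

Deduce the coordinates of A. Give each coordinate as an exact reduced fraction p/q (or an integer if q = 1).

1. A_x = -49/6  [AB · DE = 283/9 ∩ AE · CB = 67/3]
2. A_y = 9/2  [AB · DE = 283/9 ∩ AE · CB = 67/3]
   → A = (-49/6, 9/2)

A = (-49/6, 9/2)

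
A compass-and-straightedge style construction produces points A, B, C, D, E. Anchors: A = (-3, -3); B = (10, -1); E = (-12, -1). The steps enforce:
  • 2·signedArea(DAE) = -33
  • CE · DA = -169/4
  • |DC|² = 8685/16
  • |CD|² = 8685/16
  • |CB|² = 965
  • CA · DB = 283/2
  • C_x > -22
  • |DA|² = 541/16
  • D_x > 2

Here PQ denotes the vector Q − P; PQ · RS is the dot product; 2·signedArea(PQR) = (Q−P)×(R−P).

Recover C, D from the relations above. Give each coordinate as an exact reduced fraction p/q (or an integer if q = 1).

1. D_x = 9/4  [line -2·x + -9·y + 0 = 0 ∩ |DA|² = 541/16]
2. D_y = -1/2  [line -2·x + -9·y + 0 = 0 ∩ |DA|² = 541/16]
   → D = (9/4, -1/2)
3. C_x = -21  [CA · DB = 283/2 ∩ CE · DA = -169/4]
4. C_y = 1  [CA · DB = 283/2 ∩ CE · DA = -169/4]
   → C = (-21, 1)

C = (-21, 1)
D = (9/4, -1/2)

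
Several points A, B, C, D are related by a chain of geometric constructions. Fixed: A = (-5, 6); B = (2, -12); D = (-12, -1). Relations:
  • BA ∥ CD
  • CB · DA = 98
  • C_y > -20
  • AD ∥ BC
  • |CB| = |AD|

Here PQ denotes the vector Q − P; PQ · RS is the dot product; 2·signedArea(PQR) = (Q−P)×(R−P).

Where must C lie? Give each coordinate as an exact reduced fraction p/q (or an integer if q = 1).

1. C_x = -5  [BA ∥ CD ∩ AD ∥ BC]
2. C_y = -19  [BA ∥ CD ∩ AD ∥ BC]
   → C = (-5, -19)

C = (-5, -19)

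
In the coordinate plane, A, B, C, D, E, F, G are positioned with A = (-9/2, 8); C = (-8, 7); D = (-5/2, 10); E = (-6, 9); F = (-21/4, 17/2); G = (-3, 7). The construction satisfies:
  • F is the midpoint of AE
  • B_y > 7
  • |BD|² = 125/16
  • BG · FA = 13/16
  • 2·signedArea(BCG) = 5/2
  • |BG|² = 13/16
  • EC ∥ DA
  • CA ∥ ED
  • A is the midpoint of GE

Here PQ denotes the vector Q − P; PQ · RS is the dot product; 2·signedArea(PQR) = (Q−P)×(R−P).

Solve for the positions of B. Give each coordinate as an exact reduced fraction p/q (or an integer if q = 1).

B = (-15/4, 15/2)

1. B_x = -15/4  [2·signedArea(BCG) = 5/2 ∩ BG · FA = 13/16]
2. B_y = 15/2  [2·signedArea(BCG) = 5/2 ∩ BG · FA = 13/16]
   → B = (-15/4, 15/2)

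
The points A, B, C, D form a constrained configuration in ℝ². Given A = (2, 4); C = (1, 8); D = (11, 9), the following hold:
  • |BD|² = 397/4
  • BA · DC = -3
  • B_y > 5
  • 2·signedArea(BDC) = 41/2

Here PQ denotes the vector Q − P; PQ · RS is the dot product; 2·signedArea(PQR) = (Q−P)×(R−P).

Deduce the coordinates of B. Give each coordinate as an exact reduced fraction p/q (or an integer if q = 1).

1. B_x = 3/2  [2·signedArea(BDC) = 41/2 ∩ BA · DC = -3]
2. B_y = 6  [2·signedArea(BDC) = 41/2 ∩ BA · DC = -3]
   → B = (3/2, 6)

B = (3/2, 6)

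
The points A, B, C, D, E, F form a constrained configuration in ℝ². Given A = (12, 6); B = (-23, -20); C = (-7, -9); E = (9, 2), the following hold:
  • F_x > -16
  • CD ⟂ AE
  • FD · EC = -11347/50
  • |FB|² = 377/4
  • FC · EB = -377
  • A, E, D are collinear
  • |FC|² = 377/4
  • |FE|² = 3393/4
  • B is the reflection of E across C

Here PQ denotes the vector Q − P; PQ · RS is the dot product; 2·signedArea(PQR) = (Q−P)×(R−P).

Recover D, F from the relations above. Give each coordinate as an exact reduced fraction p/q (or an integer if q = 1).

D = (-51/25, -318/25)
F = (-15, -29/2)

1. D_x = -51/25  [A, E, D are collinear ∩ CD ⟂ AE]
2. D_y = -318/25  [A, E, D are collinear ∩ CD ⟂ AE]
   → D = (-51/25, -318/25)
3. F_x = -15  [line 32·x + 22·y + 799 = 0 ∩ |FC|² = 377/4]
4. F_y = -29/2  [line 32·x + 22·y + 799 = 0 ∩ |FC|² = 377/4]
   → F = (-15, -29/2)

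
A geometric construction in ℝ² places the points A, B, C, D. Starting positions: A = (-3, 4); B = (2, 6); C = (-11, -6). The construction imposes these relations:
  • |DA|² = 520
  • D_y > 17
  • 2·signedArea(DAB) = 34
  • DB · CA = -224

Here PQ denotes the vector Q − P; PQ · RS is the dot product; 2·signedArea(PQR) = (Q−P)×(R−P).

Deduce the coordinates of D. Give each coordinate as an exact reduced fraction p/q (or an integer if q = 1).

D = (15, 18)

1. D_x = 15  [DB · CA = -224 ∩ 2·signedArea(DAB) = 34]
2. D_y = 18  [DB · CA = -224 ∩ 2·signedArea(DAB) = 34]
   → D = (15, 18)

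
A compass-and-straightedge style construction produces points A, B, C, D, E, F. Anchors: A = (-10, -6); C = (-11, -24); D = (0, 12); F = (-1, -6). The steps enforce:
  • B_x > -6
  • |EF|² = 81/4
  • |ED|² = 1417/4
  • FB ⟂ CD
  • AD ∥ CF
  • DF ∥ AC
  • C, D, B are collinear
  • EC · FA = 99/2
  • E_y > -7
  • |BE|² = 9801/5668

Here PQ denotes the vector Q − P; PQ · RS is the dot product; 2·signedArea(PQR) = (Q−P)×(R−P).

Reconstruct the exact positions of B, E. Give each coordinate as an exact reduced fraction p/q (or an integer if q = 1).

1. B_x = -7249/1417  [C, D, B are collinear ∩ FB ⟂ CD]
2. B_y = -6720/1417  [C, D, B are collinear ∩ FB ⟂ CD]
   → B = (-7249/1417, -6720/1417)
3. E_x = -11/2  [EC · FA = 99/2]
4. E_y = -6  [|EF|² = 81/4]
   → E = (-11/2, -6)

B = (-7249/1417, -6720/1417)
E = (-11/2, -6)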